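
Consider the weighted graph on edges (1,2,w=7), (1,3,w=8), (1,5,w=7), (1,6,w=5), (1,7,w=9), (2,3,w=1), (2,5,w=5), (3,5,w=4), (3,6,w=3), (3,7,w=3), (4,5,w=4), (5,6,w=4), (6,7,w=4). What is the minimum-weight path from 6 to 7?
4 (path: 6 -> 7; weights 4 = 4)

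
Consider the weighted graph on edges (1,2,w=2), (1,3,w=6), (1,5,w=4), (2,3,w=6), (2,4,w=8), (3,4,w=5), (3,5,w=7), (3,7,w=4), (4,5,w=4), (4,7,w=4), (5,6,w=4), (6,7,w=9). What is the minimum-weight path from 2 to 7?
10 (path: 2 -> 3 -> 7; weights 6 + 4 = 10)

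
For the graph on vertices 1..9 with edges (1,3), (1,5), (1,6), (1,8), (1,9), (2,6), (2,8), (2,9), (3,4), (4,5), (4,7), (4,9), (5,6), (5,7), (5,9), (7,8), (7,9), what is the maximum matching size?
4 (matching: (1,8), (2,9), (4,7), (5,6); upper bound floor(n/2) = floor(9/2) = 4)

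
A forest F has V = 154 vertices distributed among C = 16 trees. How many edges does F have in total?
138 (Each of the 16 component trees on V_i vertices has V_i - 1 edges; summing gives V - C = 154 - 16 = 138)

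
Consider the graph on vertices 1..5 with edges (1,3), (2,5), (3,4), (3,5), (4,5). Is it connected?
Yes (BFS from 1 visits [1, 3, 4, 5, 2] — all 5 vertices reached)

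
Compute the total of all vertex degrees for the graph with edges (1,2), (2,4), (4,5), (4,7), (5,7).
10 (handshake: sum of degrees = 2|E| = 2 x 5 = 10)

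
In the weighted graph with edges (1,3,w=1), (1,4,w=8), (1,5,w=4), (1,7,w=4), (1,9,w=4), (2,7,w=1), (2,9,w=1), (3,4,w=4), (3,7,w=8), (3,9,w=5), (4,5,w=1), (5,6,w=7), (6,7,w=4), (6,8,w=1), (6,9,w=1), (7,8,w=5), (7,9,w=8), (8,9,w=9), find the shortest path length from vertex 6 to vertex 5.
7 (path: 6 -> 5; weights 7 = 7)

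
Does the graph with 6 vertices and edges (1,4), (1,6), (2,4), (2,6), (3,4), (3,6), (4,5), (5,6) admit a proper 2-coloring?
Yes. Partition: {1, 2, 3, 5}, {4, 6}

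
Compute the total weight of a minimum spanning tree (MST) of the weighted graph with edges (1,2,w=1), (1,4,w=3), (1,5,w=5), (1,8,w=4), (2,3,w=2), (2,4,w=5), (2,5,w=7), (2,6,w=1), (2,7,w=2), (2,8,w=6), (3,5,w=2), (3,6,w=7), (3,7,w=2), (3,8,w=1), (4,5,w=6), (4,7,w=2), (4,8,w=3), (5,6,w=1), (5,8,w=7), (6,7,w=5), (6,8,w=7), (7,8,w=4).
10 (MST edges: (1,2,w=1), (2,3,w=2), (2,6,w=1), (2,7,w=2), (3,8,w=1), (4,7,w=2), (5,6,w=1); sum of weights 1 + 2 + 1 + 2 + 1 + 2 + 1 = 10)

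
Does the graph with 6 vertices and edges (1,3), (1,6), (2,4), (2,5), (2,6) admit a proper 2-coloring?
Yes. Partition: {1, 2}, {3, 4, 5, 6}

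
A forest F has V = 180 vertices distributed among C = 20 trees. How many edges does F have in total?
160 (Each of the 20 component trees on V_i vertices has V_i - 1 edges; summing gives V - C = 180 - 20 = 160)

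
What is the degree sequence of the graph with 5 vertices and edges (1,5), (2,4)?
[1, 1, 1, 1, 0] (degrees: deg(1)=1, deg(2)=1, deg(3)=0, deg(4)=1, deg(5)=1)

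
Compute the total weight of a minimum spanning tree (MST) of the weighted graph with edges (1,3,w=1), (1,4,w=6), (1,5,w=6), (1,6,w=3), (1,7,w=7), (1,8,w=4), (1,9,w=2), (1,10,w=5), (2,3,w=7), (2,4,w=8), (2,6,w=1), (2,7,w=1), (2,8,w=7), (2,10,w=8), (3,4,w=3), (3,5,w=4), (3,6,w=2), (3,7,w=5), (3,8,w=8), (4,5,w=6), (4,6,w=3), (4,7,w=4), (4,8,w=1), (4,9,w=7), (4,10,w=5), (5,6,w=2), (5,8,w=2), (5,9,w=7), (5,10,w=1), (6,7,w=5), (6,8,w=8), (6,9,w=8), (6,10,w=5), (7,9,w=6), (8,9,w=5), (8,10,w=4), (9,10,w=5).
13 (MST edges: (1,3,w=1), (1,9,w=2), (2,6,w=1), (2,7,w=1), (3,6,w=2), (4,8,w=1), (5,6,w=2), (5,8,w=2), (5,10,w=1); sum of weights 1 + 2 + 1 + 1 + 2 + 1 + 2 + 2 + 1 = 13)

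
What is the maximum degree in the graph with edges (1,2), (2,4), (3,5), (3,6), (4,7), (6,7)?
2 (attained at vertices 2, 3, 4, 6, 7)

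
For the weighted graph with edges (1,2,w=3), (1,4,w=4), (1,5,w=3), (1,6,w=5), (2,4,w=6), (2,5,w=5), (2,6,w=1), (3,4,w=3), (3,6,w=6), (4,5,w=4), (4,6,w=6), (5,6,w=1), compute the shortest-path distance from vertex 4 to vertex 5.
4 (path: 4 -> 5; weights 4 = 4)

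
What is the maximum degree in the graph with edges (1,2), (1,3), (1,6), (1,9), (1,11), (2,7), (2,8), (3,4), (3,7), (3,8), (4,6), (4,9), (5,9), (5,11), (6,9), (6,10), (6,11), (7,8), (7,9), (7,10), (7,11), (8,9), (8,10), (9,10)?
7 (attained at vertex 9)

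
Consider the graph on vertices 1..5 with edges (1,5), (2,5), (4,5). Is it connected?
No, it has 2 components: {1, 2, 4, 5}, {3}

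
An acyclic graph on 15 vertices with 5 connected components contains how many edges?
10 (Each of the 5 component trees on V_i vertices has V_i - 1 edges; summing gives V - C = 15 - 5 = 10)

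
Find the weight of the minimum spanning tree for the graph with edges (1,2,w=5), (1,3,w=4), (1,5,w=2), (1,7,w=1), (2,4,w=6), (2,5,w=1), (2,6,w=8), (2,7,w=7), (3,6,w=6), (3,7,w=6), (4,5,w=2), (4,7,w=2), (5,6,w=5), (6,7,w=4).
14 (MST edges: (1,3,w=4), (1,5,w=2), (1,7,w=1), (2,5,w=1), (4,7,w=2), (6,7,w=4); sum of weights 4 + 2 + 1 + 1 + 2 + 4 = 14)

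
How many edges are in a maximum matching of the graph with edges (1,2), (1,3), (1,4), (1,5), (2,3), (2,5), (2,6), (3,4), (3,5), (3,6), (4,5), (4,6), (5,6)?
3 (matching: (1,5), (2,3), (4,6); upper bound floor(n/2) = floor(6/2) = 3)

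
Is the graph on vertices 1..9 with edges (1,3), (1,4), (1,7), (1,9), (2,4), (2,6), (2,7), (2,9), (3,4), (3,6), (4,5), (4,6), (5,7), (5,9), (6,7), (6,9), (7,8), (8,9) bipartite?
No (odd cycle of length 3: 3 -> 1 -> 4 -> 3)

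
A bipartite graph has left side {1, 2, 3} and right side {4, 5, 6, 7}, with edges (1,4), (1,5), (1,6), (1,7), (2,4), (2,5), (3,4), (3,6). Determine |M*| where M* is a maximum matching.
3 (matching: (1,7), (2,5), (3,6); upper bound min(|L|,|R|) = min(3,4) = 3)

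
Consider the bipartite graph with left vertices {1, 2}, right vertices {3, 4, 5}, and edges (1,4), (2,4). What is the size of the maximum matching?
1 (matching: (1,4); upper bound min(|L|,|R|) = min(2,3) = 2)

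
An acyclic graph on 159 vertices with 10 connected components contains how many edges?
149 (Each of the 10 component trees on V_i vertices has V_i - 1 edges; summing gives V - C = 159 - 10 = 149)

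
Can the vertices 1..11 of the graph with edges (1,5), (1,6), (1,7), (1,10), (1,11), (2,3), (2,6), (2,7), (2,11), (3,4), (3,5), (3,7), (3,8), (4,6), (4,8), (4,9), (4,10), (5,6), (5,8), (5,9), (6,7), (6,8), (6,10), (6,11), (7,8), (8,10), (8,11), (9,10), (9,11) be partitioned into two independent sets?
No (odd cycle of length 3: 6 -> 1 -> 10 -> 6)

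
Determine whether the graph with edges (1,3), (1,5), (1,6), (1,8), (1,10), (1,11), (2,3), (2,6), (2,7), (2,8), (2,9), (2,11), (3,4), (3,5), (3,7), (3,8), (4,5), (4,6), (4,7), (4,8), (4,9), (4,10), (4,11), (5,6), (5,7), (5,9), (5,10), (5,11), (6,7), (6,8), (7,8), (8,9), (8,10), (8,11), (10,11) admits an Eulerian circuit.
No (2 vertices have odd degree: {8, 10}; Eulerian circuit requires 0)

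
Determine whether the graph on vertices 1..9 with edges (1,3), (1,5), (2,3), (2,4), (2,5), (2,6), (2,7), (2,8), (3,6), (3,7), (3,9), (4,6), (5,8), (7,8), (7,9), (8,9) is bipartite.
No (odd cycle of length 5: 2 -> 5 -> 1 -> 3 -> 7 -> 2)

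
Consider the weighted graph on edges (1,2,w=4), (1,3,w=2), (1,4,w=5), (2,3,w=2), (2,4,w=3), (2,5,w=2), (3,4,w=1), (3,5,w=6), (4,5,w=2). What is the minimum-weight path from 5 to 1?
5 (path: 5 -> 4 -> 3 -> 1; weights 2 + 1 + 2 = 5)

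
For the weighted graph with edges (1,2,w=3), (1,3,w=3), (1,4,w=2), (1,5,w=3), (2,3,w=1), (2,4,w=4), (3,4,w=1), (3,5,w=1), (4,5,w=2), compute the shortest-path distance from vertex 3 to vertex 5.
1 (path: 3 -> 5; weights 1 = 1)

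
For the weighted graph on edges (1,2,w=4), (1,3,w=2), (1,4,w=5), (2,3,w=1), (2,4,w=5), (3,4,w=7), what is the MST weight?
8 (MST edges: (1,3,w=2), (1,4,w=5), (2,3,w=1); sum of weights 2 + 5 + 1 = 8)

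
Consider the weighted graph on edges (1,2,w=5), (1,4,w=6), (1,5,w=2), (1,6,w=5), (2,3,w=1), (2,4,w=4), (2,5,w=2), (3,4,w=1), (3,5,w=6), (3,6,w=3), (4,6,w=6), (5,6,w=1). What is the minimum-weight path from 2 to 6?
3 (path: 2 -> 5 -> 6; weights 2 + 1 = 3)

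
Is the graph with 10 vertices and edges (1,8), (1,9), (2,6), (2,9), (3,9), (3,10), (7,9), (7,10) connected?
No, it has 3 components: {1, 2, 3, 6, 7, 8, 9, 10}, {4}, {5}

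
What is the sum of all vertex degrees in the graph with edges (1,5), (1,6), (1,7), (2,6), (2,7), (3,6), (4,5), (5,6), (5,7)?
18 (handshake: sum of degrees = 2|E| = 2 x 9 = 18)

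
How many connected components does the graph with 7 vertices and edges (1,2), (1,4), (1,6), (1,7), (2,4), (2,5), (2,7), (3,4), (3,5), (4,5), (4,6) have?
1 (components: {1, 2, 3, 4, 5, 6, 7})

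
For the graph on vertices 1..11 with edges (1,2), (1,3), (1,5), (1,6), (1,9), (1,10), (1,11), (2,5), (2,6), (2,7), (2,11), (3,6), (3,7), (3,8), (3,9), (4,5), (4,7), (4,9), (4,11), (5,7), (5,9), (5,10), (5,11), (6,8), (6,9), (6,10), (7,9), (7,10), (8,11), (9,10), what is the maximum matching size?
5 (matching: (1,5), (3,8), (4,11), (6,10), (7,9); upper bound floor(n/2) = floor(11/2) = 5)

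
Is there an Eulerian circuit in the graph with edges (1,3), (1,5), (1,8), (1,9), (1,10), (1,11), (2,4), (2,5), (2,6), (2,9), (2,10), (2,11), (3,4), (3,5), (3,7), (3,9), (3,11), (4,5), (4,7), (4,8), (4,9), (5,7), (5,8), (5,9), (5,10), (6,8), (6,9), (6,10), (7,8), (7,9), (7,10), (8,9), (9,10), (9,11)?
Yes (the graph is connected and all 11 vertices have even degree)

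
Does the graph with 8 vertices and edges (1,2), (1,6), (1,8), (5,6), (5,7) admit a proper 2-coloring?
Yes. Partition: {1, 3, 4, 5}, {2, 6, 7, 8}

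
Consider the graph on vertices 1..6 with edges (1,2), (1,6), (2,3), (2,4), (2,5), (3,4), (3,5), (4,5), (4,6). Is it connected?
Yes (BFS from 1 visits [1, 2, 6, 3, 4, 5] — all 6 vertices reached)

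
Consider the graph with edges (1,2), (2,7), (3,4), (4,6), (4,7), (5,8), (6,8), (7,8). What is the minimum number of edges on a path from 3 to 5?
4 (path: 3 -> 4 -> 7 -> 8 -> 5, 4 edges)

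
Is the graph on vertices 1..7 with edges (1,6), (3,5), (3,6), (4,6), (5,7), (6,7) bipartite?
Yes. Partition: {1, 2, 3, 4, 7}, {5, 6}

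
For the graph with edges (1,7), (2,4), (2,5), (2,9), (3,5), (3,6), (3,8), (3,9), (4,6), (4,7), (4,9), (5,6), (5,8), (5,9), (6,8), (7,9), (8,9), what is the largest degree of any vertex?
6 (attained at vertex 9)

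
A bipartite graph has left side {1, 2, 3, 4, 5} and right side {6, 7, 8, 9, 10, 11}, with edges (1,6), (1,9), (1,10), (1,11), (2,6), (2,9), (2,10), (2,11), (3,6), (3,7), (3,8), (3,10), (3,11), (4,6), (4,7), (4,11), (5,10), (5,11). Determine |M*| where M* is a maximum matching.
5 (matching: (1,11), (2,9), (3,8), (4,7), (5,10); upper bound min(|L|,|R|) = min(5,6) = 5)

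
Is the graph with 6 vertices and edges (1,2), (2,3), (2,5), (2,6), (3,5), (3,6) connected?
No, it has 2 components: {1, 2, 3, 5, 6}, {4}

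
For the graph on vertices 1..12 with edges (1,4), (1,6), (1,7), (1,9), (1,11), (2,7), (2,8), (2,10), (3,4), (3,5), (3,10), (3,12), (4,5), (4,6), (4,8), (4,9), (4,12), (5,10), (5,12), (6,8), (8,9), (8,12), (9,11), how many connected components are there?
1 (components: {1, 2, 3, 4, 5, 6, 7, 8, 9, 10, 11, 12})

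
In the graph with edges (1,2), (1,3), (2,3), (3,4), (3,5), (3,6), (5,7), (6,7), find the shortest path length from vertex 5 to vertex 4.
2 (path: 5 -> 3 -> 4, 2 edges)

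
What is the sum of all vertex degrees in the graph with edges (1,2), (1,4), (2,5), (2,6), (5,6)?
10 (handshake: sum of degrees = 2|E| = 2 x 5 = 10)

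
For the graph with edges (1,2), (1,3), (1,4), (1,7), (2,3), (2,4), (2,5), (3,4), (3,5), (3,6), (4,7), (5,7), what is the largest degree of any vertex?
5 (attained at vertex 3)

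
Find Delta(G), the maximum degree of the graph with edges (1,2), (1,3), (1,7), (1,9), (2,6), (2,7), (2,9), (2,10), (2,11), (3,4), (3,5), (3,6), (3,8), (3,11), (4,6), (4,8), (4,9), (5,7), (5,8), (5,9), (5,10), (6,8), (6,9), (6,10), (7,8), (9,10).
6 (attained at vertices 2, 3, 6, 9)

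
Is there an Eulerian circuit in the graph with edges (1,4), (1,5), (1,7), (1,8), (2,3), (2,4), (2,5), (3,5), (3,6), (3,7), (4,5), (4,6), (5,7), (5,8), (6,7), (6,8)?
No (2 vertices have odd degree: {2, 8}; Eulerian circuit requires 0)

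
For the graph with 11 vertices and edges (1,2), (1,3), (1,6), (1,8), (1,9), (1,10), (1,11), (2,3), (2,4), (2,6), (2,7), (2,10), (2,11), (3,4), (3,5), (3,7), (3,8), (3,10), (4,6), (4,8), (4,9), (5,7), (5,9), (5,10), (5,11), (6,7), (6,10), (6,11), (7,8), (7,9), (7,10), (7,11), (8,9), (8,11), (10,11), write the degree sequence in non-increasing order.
[8, 7, 7, 7, 7, 7, 6, 6, 5, 5, 5] (degrees: deg(1)=7, deg(2)=7, deg(3)=7, deg(4)=5, deg(5)=5, deg(6)=6, deg(7)=8, deg(8)=6, deg(9)=5, deg(10)=7, deg(11)=7)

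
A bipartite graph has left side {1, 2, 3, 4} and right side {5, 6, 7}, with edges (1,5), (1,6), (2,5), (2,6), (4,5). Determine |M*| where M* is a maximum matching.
2 (matching: (1,6), (2,5); upper bound min(|L|,|R|) = min(4,3) = 3)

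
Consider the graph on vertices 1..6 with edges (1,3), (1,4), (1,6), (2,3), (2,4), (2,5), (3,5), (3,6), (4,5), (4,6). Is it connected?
Yes (BFS from 1 visits [1, 3, 4, 6, 2, 5] — all 6 vertices reached)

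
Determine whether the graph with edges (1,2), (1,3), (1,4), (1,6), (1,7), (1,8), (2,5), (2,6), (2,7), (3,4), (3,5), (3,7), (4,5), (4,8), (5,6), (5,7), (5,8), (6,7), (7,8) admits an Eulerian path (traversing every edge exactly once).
Yes — and in fact it has an Eulerian circuit (the graph is connected and all 8 vertices have even degree)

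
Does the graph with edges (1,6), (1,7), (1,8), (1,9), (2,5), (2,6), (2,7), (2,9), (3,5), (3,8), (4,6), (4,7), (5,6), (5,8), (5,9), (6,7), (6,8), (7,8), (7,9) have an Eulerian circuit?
No (2 vertices have odd degree: {5, 8}; Eulerian circuit requires 0)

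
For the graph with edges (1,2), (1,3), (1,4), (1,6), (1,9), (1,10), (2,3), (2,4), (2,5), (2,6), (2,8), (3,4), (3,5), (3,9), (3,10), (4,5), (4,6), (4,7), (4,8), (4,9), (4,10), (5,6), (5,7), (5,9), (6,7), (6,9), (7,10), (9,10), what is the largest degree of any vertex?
9 (attained at vertex 4)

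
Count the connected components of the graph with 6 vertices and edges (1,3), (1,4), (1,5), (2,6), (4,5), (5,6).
1 (components: {1, 2, 3, 4, 5, 6})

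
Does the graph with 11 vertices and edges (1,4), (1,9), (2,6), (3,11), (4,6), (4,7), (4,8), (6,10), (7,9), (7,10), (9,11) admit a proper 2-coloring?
Yes. Partition: {1, 5, 6, 7, 8, 11}, {2, 3, 4, 9, 10}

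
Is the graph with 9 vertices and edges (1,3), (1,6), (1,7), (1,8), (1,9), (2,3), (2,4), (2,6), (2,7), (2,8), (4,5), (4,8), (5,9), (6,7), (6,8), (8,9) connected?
Yes (BFS from 1 visits [1, 3, 6, 7, 8, 9, 2, 4, 5] — all 9 vertices reached)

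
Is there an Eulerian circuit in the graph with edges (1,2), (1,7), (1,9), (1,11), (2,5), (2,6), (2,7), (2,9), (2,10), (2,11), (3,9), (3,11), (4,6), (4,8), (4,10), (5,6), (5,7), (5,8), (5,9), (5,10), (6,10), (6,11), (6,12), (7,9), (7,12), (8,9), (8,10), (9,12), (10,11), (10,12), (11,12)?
No (6 vertices have odd degree: {2, 4, 7, 9, 10, 12}; Eulerian circuit requires 0)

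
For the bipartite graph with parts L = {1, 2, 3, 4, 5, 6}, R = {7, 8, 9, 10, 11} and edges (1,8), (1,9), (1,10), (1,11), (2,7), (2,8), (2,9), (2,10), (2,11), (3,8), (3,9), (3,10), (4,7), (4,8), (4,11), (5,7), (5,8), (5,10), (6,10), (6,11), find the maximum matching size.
5 (matching: (1,11), (2,10), (3,9), (4,8), (5,7); upper bound min(|L|,|R|) = min(6,5) = 5)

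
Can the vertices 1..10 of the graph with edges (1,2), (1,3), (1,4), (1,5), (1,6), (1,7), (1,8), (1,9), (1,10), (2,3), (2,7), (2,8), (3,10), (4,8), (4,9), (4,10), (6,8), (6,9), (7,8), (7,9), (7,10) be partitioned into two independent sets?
No (odd cycle of length 3: 6 -> 1 -> 9 -> 6)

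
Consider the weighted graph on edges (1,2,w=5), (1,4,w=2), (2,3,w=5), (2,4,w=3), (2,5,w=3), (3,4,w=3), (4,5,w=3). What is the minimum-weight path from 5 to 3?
6 (path: 5 -> 4 -> 3; weights 3 + 3 = 6)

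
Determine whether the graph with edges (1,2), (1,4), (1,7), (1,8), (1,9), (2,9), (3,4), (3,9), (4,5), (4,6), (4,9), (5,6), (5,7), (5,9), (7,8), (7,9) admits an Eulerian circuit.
No (2 vertices have odd degree: {1, 4}; Eulerian circuit requires 0)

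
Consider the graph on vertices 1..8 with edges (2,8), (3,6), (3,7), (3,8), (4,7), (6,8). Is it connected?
No, it has 3 components: {1}, {2, 3, 4, 6, 7, 8}, {5}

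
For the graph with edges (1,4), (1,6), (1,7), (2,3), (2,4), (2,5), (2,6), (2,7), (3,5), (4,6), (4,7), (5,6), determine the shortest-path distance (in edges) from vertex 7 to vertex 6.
2 (path: 7 -> 1 -> 6, 2 edges)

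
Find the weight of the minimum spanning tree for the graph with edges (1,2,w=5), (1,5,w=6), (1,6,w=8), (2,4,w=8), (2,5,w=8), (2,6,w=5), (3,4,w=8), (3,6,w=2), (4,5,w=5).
23 (MST edges: (1,2,w=5), (1,5,w=6), (2,6,w=5), (3,6,w=2), (4,5,w=5); sum of weights 5 + 6 + 5 + 2 + 5 = 23)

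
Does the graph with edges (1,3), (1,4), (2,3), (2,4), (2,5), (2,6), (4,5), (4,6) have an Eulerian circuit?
Yes (the graph is connected and all 6 vertices have even degree)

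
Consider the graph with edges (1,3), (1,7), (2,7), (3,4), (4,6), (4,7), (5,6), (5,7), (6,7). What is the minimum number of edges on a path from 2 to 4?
2 (path: 2 -> 7 -> 4, 2 edges)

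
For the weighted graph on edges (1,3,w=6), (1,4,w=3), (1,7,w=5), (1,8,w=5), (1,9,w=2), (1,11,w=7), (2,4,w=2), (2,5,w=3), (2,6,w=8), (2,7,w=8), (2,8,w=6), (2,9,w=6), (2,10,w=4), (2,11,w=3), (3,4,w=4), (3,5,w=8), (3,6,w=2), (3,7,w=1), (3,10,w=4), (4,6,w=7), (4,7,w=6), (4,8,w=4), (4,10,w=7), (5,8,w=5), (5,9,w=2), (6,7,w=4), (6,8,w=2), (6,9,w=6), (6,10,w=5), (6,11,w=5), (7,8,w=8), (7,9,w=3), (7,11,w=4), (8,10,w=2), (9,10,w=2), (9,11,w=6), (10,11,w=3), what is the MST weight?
21 (MST edges: (1,4,w=3), (1,9,w=2), (2,4,w=2), (2,11,w=3), (3,6,w=2), (3,7,w=1), (5,9,w=2), (6,8,w=2), (8,10,w=2), (9,10,w=2); sum of weights 3 + 2 + 2 + 3 + 2 + 1 + 2 + 2 + 2 + 2 = 21)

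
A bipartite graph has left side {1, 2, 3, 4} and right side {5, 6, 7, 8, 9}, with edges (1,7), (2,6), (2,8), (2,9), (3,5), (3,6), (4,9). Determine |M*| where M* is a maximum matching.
4 (matching: (1,7), (2,8), (3,6), (4,9); upper bound min(|L|,|R|) = min(4,5) = 4)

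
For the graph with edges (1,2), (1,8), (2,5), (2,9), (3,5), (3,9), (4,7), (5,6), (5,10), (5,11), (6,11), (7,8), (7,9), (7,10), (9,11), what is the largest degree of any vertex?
5 (attained at vertex 5)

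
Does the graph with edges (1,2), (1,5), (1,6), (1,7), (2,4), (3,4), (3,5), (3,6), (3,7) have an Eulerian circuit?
Yes (the graph is connected and all 7 vertices have even degree)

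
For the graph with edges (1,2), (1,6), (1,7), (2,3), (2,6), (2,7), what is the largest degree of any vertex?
4 (attained at vertex 2)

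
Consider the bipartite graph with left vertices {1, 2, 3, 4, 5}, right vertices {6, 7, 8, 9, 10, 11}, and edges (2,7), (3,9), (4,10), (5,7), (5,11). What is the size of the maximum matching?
4 (matching: (2,7), (3,9), (4,10), (5,11); upper bound min(|L|,|R|) = min(5,6) = 5)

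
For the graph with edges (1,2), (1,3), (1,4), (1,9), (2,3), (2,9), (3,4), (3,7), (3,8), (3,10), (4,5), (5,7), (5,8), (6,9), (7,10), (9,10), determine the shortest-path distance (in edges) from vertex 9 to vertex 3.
2 (path: 9 -> 2 -> 3, 2 edges)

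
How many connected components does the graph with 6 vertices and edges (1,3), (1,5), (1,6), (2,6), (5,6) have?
2 (components: {1, 2, 3, 5, 6}, {4})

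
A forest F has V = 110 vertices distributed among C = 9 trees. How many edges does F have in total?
101 (Each of the 9 component trees on V_i vertices has V_i - 1 edges; summing gives V - C = 110 - 9 = 101)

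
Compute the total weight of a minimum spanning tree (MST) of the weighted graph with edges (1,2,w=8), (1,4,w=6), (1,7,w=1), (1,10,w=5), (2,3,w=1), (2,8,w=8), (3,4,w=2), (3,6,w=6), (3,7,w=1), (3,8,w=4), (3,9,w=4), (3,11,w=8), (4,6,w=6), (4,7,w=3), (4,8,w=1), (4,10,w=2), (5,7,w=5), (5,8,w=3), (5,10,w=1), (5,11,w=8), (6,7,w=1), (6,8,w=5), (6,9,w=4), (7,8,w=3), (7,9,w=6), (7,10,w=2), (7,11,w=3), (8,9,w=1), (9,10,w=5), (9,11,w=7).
14 (MST edges: (1,7,w=1), (2,3,w=1), (3,4,w=2), (3,7,w=1), (4,8,w=1), (4,10,w=2), (5,10,w=1), (6,7,w=1), (7,11,w=3), (8,9,w=1); sum of weights 1 + 1 + 2 + 1 + 1 + 2 + 1 + 1 + 3 + 1 = 14)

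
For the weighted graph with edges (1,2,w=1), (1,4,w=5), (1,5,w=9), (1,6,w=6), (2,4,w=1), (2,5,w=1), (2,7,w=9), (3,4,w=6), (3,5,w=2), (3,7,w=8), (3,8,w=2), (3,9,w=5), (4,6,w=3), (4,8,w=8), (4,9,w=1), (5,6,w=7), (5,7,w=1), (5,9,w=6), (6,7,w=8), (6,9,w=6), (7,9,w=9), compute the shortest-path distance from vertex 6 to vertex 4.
3 (path: 6 -> 4; weights 3 = 3)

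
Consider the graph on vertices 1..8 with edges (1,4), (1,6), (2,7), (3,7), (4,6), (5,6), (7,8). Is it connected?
No, it has 2 components: {1, 4, 5, 6}, {2, 3, 7, 8}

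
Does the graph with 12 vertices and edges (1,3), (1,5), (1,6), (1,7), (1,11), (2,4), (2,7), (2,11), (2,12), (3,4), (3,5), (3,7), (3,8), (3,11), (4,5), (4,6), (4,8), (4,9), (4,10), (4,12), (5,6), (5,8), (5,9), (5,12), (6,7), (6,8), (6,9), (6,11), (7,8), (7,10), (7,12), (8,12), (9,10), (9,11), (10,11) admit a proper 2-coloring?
No (odd cycle of length 3: 7 -> 1 -> 3 -> 7)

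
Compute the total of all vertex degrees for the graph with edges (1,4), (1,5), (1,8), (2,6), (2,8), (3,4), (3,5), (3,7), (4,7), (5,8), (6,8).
22 (handshake: sum of degrees = 2|E| = 2 x 11 = 22)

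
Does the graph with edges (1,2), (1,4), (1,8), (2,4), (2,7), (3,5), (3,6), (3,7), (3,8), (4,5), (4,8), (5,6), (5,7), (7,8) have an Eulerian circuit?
No (2 vertices have odd degree: {1, 2}; Eulerian circuit requires 0)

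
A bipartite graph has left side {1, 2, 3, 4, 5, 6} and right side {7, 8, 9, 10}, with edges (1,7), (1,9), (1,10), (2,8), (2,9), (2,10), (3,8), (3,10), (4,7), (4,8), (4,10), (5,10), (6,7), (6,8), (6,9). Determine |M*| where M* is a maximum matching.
4 (matching: (1,10), (2,9), (3,8), (4,7); upper bound min(|L|,|R|) = min(6,4) = 4)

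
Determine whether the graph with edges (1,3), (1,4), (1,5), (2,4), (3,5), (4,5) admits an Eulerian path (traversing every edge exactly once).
No (4 vertices have odd degree: {1, 2, 4, 5}; Eulerian path requires 0 or 2)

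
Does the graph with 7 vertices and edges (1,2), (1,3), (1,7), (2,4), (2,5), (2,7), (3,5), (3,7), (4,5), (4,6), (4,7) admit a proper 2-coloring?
No (odd cycle of length 3: 3 -> 1 -> 7 -> 3)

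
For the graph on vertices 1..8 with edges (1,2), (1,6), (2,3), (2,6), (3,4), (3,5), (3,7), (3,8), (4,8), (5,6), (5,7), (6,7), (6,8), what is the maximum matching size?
4 (matching: (1,2), (3,4), (5,7), (6,8); upper bound floor(n/2) = floor(8/2) = 4)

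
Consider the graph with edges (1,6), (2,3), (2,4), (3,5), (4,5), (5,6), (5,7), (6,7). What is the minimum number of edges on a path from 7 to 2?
3 (path: 7 -> 5 -> 4 -> 2, 3 edges)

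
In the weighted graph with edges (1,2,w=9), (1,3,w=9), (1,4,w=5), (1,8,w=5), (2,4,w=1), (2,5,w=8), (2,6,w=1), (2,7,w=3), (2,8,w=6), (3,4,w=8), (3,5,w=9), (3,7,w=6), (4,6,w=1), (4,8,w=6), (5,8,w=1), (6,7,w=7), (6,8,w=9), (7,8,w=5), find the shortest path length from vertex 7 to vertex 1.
9 (path: 7 -> 2 -> 4 -> 1; weights 3 + 1 + 5 = 9)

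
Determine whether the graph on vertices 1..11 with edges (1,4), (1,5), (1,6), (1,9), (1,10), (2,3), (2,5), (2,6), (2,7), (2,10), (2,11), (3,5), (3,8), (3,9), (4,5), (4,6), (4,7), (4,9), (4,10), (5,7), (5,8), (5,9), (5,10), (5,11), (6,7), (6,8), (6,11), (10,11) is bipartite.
No (odd cycle of length 3: 10 -> 1 -> 5 -> 10)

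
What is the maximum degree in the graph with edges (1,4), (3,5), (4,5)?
2 (attained at vertices 4, 5)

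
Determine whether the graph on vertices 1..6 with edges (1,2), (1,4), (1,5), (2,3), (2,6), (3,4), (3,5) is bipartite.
Yes. Partition: {1, 3, 6}, {2, 4, 5}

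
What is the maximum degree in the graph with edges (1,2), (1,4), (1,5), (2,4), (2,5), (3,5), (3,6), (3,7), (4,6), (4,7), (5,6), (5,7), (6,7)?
5 (attained at vertex 5)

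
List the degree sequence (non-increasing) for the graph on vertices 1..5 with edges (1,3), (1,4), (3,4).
[2, 2, 2, 0, 0] (degrees: deg(1)=2, deg(2)=0, deg(3)=2, deg(4)=2, deg(5)=0)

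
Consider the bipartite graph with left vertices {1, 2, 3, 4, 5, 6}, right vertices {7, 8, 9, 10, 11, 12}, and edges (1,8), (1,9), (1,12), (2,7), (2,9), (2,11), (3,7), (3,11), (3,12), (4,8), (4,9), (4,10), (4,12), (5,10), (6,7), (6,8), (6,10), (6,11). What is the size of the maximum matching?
6 (matching: (1,12), (2,11), (3,7), (4,9), (5,10), (6,8); upper bound min(|L|,|R|) = min(6,6) = 6)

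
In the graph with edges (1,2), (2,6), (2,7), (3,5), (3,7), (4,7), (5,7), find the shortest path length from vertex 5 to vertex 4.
2 (path: 5 -> 7 -> 4, 2 edges)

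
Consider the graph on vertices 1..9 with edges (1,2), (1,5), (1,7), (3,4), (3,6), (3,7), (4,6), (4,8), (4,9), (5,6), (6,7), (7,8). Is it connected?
Yes (BFS from 1 visits [1, 2, 5, 7, 6, 3, 8, 4, 9] — all 9 vertices reached)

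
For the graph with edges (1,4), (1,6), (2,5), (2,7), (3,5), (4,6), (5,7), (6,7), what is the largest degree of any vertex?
3 (attained at vertices 5, 6, 7)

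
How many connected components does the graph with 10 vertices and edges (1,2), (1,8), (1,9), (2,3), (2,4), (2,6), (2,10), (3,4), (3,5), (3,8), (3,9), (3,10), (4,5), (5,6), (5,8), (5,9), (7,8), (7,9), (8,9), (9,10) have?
1 (components: {1, 2, 3, 4, 5, 6, 7, 8, 9, 10})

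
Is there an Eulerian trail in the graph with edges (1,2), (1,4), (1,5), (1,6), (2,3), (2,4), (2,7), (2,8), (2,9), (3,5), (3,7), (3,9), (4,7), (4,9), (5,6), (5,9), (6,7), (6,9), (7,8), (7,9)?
Yes — and in fact it has an Eulerian circuit (the graph is connected and all 9 vertices have even degree)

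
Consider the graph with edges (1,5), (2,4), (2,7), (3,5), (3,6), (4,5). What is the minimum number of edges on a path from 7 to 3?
4 (path: 7 -> 2 -> 4 -> 5 -> 3, 4 edges)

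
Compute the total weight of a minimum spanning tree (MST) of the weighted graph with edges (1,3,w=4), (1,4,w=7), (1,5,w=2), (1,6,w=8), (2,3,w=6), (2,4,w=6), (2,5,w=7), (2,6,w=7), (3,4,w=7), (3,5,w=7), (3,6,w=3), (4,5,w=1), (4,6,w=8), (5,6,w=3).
15 (MST edges: (1,5,w=2), (2,3,w=6), (3,6,w=3), (4,5,w=1), (5,6,w=3); sum of weights 2 + 6 + 3 + 1 + 3 = 15)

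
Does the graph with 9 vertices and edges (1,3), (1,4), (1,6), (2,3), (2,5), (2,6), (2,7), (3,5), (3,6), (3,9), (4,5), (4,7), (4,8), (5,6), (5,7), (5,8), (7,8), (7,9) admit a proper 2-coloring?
No (odd cycle of length 3: 6 -> 1 -> 3 -> 6)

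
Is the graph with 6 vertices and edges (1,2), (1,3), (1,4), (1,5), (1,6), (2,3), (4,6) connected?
Yes (BFS from 1 visits [1, 2, 3, 4, 5, 6] — all 6 vertices reached)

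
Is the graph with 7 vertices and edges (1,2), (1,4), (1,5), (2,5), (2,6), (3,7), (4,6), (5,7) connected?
Yes (BFS from 1 visits [1, 2, 4, 5, 6, 7, 3] — all 7 vertices reached)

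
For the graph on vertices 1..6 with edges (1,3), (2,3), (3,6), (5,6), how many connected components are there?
2 (components: {1, 2, 3, 5, 6}, {4})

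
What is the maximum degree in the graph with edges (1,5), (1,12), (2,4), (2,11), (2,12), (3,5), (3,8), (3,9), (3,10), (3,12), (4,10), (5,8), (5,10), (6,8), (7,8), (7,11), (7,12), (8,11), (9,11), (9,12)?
5 (attained at vertices 3, 8, 12)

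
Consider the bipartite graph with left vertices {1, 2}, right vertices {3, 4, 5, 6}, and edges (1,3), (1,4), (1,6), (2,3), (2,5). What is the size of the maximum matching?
2 (matching: (1,6), (2,5); upper bound min(|L|,|R|) = min(2,4) = 2)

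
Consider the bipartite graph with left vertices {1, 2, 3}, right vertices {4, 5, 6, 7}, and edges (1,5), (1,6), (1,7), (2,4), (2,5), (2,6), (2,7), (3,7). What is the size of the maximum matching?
3 (matching: (1,5), (2,6), (3,7); upper bound min(|L|,|R|) = min(3,4) = 3)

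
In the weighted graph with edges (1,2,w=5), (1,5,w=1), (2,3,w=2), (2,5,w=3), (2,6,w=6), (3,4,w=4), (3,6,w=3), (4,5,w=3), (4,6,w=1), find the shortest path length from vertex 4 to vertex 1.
4 (path: 4 -> 5 -> 1; weights 3 + 1 = 4)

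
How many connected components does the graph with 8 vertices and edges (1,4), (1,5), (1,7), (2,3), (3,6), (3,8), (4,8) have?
1 (components: {1, 2, 3, 4, 5, 6, 7, 8})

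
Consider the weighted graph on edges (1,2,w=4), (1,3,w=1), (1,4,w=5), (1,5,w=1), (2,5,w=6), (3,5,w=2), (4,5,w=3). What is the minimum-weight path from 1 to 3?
1 (path: 1 -> 3; weights 1 = 1)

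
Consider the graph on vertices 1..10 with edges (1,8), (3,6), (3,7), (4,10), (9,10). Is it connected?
No, it has 5 components: {1, 8}, {2}, {3, 6, 7}, {4, 9, 10}, {5}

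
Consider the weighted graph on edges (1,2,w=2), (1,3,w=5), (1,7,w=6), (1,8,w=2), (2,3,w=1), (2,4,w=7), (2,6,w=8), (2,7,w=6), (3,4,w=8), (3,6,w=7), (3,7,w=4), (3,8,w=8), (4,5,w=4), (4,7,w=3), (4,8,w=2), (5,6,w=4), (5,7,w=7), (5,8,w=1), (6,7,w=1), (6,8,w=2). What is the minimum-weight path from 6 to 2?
6 (path: 6 -> 7 -> 3 -> 2; weights 1 + 4 + 1 = 6)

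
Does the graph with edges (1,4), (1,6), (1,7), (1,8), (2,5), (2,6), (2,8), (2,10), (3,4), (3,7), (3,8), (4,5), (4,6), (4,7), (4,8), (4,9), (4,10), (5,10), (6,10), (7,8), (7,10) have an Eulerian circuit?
No (6 vertices have odd degree: {3, 5, 7, 8, 9, 10}; Eulerian circuit requires 0)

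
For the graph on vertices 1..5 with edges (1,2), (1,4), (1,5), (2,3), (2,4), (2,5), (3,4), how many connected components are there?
1 (components: {1, 2, 3, 4, 5})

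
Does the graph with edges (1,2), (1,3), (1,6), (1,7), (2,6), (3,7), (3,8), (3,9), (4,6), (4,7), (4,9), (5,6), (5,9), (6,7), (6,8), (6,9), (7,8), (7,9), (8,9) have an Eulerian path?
Yes (the graph is connected and exactly 2 vertices have odd degree: {4, 6}; any Eulerian path must start and end at those)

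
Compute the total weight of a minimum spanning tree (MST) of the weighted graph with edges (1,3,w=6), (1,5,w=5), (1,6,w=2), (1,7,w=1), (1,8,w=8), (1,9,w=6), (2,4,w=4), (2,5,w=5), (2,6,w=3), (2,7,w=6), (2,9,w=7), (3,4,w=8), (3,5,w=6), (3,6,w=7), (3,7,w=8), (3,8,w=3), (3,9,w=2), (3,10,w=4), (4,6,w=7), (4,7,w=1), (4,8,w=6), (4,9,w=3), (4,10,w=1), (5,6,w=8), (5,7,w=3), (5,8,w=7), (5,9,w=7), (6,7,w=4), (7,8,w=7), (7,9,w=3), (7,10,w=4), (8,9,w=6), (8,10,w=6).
19 (MST edges: (1,6,w=2), (1,7,w=1), (2,6,w=3), (3,8,w=3), (3,9,w=2), (4,7,w=1), (4,9,w=3), (4,10,w=1), (5,7,w=3); sum of weights 2 + 1 + 3 + 3 + 2 + 1 + 3 + 1 + 3 = 19)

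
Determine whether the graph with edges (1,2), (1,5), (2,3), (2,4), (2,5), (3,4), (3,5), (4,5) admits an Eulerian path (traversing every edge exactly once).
Yes (the graph is connected and exactly 2 vertices have odd degree: {3, 4}; any Eulerian path must start and end at those)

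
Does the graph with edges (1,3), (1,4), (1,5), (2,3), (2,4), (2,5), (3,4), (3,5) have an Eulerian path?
No (4 vertices have odd degree: {1, 2, 4, 5}; Eulerian path requires 0 or 2)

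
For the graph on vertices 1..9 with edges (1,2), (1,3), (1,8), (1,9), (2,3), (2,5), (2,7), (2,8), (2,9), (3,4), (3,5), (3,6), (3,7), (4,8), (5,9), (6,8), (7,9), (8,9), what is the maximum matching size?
4 (matching: (1,9), (2,5), (3,7), (6,8); upper bound floor(n/2) = floor(9/2) = 4)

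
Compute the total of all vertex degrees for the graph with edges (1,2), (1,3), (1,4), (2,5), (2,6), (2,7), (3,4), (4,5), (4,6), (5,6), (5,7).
22 (handshake: sum of degrees = 2|E| = 2 x 11 = 22)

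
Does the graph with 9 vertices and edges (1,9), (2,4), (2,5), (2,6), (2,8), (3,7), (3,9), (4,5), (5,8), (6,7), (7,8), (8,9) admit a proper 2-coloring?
No (odd cycle of length 3: 5 -> 8 -> 2 -> 5)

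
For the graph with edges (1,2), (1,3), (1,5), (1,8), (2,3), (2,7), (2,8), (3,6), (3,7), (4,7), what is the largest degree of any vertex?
4 (attained at vertices 1, 2, 3)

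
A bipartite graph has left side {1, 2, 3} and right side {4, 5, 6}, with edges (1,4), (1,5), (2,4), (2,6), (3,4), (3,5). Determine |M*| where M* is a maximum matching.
3 (matching: (1,5), (2,6), (3,4); upper bound min(|L|,|R|) = min(3,3) = 3)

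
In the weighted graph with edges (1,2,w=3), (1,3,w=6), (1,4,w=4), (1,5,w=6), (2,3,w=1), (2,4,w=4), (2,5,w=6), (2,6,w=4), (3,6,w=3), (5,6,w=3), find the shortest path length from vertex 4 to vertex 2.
4 (path: 4 -> 2; weights 4 = 4)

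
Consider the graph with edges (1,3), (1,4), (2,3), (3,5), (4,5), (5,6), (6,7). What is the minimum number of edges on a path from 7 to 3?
3 (path: 7 -> 6 -> 5 -> 3, 3 edges)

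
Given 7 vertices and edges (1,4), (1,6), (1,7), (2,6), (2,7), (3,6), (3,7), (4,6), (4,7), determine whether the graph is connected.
No, it has 2 components: {1, 2, 3, 4, 6, 7}, {5}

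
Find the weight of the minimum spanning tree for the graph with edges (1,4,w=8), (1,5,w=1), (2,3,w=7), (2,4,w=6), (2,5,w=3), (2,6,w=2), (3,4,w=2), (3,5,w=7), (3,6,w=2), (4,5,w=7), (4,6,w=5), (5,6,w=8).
10 (MST edges: (1,5,w=1), (2,5,w=3), (2,6,w=2), (3,4,w=2), (3,6,w=2); sum of weights 1 + 3 + 2 + 2 + 2 = 10)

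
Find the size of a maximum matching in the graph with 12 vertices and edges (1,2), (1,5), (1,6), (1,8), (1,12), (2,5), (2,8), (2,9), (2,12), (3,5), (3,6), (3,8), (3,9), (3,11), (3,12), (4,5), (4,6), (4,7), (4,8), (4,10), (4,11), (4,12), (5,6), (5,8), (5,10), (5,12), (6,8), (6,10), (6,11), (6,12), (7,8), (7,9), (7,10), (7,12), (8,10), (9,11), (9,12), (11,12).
6 (matching: (1,5), (2,9), (3,8), (4,10), (6,11), (7,12); upper bound floor(n/2) = floor(12/2) = 6)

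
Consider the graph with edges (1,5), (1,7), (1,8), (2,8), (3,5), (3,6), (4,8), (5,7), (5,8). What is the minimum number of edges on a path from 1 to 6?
3 (path: 1 -> 5 -> 3 -> 6, 3 edges)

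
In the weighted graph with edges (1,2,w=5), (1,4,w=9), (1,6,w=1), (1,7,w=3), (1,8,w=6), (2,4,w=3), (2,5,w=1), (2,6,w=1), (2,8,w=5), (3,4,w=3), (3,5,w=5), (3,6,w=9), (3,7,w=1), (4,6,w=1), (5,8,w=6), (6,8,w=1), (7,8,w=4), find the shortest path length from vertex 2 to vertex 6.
1 (path: 2 -> 6; weights 1 = 1)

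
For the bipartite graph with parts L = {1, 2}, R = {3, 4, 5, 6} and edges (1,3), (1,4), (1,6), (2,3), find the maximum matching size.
2 (matching: (1,6), (2,3); upper bound min(|L|,|R|) = min(2,4) = 2)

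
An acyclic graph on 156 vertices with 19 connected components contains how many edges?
137 (Each of the 19 component trees on V_i vertices has V_i - 1 edges; summing gives V - C = 156 - 19 = 137)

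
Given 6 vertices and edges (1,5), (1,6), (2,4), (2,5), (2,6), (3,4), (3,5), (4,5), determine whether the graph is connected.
Yes (BFS from 1 visits [1, 5, 6, 2, 3, 4] — all 6 vertices reached)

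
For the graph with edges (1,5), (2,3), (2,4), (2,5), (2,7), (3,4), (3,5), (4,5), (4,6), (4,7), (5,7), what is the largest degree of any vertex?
5 (attained at vertices 4, 5)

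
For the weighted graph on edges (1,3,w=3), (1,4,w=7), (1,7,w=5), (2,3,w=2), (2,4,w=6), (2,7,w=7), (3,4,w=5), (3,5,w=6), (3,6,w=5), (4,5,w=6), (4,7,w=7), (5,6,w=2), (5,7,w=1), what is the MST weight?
18 (MST edges: (1,3,w=3), (1,7,w=5), (2,3,w=2), (3,4,w=5), (5,6,w=2), (5,7,w=1); sum of weights 3 + 5 + 2 + 5 + 2 + 1 = 18)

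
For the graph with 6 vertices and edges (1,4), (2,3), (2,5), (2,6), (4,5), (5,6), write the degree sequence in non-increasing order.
[3, 3, 2, 2, 1, 1] (degrees: deg(1)=1, deg(2)=3, deg(3)=1, deg(4)=2, deg(5)=3, deg(6)=2)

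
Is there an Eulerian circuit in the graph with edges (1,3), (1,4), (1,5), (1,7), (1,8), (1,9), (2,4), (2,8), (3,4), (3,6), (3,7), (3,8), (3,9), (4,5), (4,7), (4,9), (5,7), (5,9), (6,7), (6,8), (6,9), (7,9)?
Yes (the graph is connected and all 9 vertices have even degree)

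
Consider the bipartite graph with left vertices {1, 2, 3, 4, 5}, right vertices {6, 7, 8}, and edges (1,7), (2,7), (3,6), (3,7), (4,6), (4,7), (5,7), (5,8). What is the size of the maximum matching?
3 (matching: (1,7), (3,6), (5,8); upper bound min(|L|,|R|) = min(5,3) = 3)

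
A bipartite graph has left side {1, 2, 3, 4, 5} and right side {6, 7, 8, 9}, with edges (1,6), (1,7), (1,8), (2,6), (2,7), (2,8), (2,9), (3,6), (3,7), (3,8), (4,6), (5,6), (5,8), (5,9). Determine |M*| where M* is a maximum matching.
4 (matching: (1,8), (2,9), (3,7), (4,6); upper bound min(|L|,|R|) = min(5,4) = 4)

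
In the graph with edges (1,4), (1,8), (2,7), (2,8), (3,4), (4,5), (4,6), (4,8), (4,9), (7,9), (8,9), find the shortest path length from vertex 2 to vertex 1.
2 (path: 2 -> 8 -> 1, 2 edges)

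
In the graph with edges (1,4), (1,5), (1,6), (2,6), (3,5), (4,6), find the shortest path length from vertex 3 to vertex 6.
3 (path: 3 -> 5 -> 1 -> 6, 3 edges)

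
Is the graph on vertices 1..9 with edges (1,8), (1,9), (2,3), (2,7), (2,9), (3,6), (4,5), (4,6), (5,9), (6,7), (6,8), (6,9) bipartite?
Yes. Partition: {1, 2, 5, 6}, {3, 4, 7, 8, 9}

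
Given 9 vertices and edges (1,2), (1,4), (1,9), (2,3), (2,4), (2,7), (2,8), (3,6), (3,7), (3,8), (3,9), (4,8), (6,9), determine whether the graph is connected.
No, it has 2 components: {1, 2, 3, 4, 6, 7, 8, 9}, {5}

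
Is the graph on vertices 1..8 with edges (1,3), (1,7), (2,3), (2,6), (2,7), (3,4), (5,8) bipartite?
Yes. Partition: {1, 2, 4, 5}, {3, 6, 7, 8}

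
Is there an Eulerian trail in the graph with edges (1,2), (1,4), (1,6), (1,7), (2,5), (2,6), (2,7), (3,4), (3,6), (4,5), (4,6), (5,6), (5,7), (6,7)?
Yes — and in fact it has an Eulerian circuit (the graph is connected and all 7 vertices have even degree)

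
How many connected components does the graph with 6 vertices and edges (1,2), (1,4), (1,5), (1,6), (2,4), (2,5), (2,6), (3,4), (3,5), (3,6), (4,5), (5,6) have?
1 (components: {1, 2, 3, 4, 5, 6})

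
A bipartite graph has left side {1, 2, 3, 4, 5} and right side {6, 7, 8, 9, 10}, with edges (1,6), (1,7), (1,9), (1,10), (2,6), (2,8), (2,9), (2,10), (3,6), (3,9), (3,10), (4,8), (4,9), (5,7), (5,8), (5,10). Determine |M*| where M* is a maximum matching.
5 (matching: (1,10), (2,9), (3,6), (4,8), (5,7); upper bound min(|L|,|R|) = min(5,5) = 5)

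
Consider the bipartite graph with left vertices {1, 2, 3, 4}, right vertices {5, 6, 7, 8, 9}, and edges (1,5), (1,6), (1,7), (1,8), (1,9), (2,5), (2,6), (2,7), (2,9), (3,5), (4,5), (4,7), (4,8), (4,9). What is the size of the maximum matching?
4 (matching: (1,9), (2,7), (3,5), (4,8); upper bound min(|L|,|R|) = min(4,5) = 4)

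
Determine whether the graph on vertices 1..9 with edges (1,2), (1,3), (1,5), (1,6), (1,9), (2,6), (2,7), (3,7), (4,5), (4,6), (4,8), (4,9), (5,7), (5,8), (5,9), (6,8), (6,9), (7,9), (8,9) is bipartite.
No (odd cycle of length 3: 6 -> 1 -> 2 -> 6)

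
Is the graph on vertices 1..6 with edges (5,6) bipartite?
Yes. Partition: {1, 2, 3, 4, 5}, {6}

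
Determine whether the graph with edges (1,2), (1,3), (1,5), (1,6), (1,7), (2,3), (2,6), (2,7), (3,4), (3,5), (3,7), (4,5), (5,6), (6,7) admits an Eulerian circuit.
No (2 vertices have odd degree: {1, 3}; Eulerian circuit requires 0)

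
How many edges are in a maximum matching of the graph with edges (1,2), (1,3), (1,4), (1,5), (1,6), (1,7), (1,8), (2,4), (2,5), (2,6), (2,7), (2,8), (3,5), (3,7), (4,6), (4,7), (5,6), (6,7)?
4 (matching: (1,7), (2,8), (3,5), (4,6); upper bound floor(n/2) = floor(8/2) = 4)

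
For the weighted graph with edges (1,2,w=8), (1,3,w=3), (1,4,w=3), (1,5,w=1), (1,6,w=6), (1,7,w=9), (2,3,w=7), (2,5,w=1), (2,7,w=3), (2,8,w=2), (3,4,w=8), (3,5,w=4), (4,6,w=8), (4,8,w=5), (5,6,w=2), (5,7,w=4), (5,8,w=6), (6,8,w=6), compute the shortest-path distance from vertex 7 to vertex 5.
4 (path: 7 -> 5; weights 4 = 4)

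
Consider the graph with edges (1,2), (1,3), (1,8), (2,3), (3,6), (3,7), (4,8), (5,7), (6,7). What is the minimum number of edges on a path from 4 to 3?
3 (path: 4 -> 8 -> 1 -> 3, 3 edges)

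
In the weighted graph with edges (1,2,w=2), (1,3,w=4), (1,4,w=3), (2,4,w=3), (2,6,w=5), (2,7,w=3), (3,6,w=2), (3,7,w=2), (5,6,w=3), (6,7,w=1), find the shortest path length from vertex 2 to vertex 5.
7 (path: 2 -> 7 -> 6 -> 5; weights 3 + 1 + 3 = 7)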